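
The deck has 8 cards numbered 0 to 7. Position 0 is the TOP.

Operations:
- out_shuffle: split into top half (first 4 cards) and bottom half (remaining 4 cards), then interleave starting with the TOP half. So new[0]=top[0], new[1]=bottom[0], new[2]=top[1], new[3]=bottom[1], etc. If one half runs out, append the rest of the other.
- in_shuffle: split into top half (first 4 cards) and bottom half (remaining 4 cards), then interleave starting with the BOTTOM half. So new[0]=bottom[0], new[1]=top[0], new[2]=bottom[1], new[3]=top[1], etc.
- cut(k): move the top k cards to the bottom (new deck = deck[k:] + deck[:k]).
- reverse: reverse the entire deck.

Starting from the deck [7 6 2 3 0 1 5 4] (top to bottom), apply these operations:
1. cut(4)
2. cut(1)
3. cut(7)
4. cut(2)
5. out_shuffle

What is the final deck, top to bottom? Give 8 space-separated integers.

Answer: 5 2 4 3 7 0 6 1

Derivation:
After op 1 (cut(4)): [0 1 5 4 7 6 2 3]
After op 2 (cut(1)): [1 5 4 7 6 2 3 0]
After op 3 (cut(7)): [0 1 5 4 7 6 2 3]
After op 4 (cut(2)): [5 4 7 6 2 3 0 1]
After op 5 (out_shuffle): [5 2 4 3 7 0 6 1]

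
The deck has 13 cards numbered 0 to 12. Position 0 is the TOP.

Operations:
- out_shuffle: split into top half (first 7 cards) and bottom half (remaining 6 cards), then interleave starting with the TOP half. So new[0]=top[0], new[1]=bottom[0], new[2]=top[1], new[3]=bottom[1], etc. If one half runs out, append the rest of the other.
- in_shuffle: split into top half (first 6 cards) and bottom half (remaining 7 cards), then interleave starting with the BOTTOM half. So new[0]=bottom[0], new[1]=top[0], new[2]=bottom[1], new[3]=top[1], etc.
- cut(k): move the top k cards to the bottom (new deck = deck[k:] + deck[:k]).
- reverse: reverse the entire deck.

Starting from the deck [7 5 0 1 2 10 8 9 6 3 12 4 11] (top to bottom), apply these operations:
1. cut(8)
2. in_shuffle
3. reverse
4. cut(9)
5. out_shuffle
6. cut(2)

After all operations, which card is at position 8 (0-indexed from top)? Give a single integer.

Answer: 7

Derivation:
After op 1 (cut(8)): [6 3 12 4 11 7 5 0 1 2 10 8 9]
After op 2 (in_shuffle): [5 6 0 3 1 12 2 4 10 11 8 7 9]
After op 3 (reverse): [9 7 8 11 10 4 2 12 1 3 0 6 5]
After op 4 (cut(9)): [3 0 6 5 9 7 8 11 10 4 2 12 1]
After op 5 (out_shuffle): [3 11 0 10 6 4 5 2 9 12 7 1 8]
After op 6 (cut(2)): [0 10 6 4 5 2 9 12 7 1 8 3 11]
Position 8: card 7.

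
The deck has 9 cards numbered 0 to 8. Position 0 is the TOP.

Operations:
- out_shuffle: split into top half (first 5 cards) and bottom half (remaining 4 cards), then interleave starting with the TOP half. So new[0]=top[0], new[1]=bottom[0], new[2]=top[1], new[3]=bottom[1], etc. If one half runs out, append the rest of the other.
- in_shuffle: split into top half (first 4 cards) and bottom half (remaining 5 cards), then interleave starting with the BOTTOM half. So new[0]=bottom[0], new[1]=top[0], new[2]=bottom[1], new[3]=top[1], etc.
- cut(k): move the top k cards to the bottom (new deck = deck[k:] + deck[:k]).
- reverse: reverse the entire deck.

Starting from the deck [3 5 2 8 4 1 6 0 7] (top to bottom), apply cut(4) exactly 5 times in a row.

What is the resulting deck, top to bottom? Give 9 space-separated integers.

Answer: 2 8 4 1 6 0 7 3 5

Derivation:
After op 1 (cut(4)): [4 1 6 0 7 3 5 2 8]
After op 2 (cut(4)): [7 3 5 2 8 4 1 6 0]
After op 3 (cut(4)): [8 4 1 6 0 7 3 5 2]
After op 4 (cut(4)): [0 7 3 5 2 8 4 1 6]
After op 5 (cut(4)): [2 8 4 1 6 0 7 3 5]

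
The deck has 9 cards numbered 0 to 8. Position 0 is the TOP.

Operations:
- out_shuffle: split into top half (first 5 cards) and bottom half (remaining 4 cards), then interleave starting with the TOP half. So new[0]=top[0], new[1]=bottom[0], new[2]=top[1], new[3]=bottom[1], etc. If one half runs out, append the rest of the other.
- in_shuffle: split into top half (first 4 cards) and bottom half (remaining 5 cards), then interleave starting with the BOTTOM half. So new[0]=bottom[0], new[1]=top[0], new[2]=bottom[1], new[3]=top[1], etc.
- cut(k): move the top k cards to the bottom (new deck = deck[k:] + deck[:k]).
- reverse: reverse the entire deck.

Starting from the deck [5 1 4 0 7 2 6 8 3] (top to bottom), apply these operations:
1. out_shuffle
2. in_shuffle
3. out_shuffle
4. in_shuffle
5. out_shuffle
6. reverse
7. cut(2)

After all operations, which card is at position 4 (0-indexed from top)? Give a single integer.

Answer: 4

Derivation:
After op 1 (out_shuffle): [5 2 1 6 4 8 0 3 7]
After op 2 (in_shuffle): [4 5 8 2 0 1 3 6 7]
After op 3 (out_shuffle): [4 1 5 3 8 6 2 7 0]
After op 4 (in_shuffle): [8 4 6 1 2 5 7 3 0]
After op 5 (out_shuffle): [8 5 4 7 6 3 1 0 2]
After op 6 (reverse): [2 0 1 3 6 7 4 5 8]
After op 7 (cut(2)): [1 3 6 7 4 5 8 2 0]
Position 4: card 4.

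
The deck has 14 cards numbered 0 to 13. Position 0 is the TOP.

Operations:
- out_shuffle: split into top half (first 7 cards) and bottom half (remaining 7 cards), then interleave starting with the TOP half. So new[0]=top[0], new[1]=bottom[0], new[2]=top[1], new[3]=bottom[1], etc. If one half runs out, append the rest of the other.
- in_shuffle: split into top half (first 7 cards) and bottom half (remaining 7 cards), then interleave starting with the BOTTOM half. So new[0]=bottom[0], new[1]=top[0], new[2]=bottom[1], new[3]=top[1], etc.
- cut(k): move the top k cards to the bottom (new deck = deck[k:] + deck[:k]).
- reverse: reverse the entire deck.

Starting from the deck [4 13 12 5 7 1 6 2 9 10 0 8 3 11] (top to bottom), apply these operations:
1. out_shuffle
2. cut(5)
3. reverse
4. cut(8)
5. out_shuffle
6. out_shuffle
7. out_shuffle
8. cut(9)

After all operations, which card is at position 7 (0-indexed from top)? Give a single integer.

Answer: 4

Derivation:
After op 1 (out_shuffle): [4 2 13 9 12 10 5 0 7 8 1 3 6 11]
After op 2 (cut(5)): [10 5 0 7 8 1 3 6 11 4 2 13 9 12]
After op 3 (reverse): [12 9 13 2 4 11 6 3 1 8 7 0 5 10]
After op 4 (cut(8)): [1 8 7 0 5 10 12 9 13 2 4 11 6 3]
After op 5 (out_shuffle): [1 9 8 13 7 2 0 4 5 11 10 6 12 3]
After op 6 (out_shuffle): [1 4 9 5 8 11 13 10 7 6 2 12 0 3]
After op 7 (out_shuffle): [1 10 4 7 9 6 5 2 8 12 11 0 13 3]
After op 8 (cut(9)): [12 11 0 13 3 1 10 4 7 9 6 5 2 8]
Position 7: card 4.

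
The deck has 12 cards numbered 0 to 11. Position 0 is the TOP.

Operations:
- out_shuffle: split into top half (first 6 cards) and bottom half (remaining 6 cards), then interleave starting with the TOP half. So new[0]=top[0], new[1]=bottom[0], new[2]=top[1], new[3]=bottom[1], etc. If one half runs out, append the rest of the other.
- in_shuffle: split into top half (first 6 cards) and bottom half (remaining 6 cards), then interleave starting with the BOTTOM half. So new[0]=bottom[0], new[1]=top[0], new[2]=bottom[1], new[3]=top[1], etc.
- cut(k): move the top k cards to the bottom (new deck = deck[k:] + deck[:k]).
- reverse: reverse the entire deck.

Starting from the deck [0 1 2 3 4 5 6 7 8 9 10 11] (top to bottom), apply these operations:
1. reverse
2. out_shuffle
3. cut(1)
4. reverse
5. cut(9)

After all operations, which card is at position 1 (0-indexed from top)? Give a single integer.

Answer: 10

Derivation:
After op 1 (reverse): [11 10 9 8 7 6 5 4 3 2 1 0]
After op 2 (out_shuffle): [11 5 10 4 9 3 8 2 7 1 6 0]
After op 3 (cut(1)): [5 10 4 9 3 8 2 7 1 6 0 11]
After op 4 (reverse): [11 0 6 1 7 2 8 3 9 4 10 5]
After op 5 (cut(9)): [4 10 5 11 0 6 1 7 2 8 3 9]
Position 1: card 10.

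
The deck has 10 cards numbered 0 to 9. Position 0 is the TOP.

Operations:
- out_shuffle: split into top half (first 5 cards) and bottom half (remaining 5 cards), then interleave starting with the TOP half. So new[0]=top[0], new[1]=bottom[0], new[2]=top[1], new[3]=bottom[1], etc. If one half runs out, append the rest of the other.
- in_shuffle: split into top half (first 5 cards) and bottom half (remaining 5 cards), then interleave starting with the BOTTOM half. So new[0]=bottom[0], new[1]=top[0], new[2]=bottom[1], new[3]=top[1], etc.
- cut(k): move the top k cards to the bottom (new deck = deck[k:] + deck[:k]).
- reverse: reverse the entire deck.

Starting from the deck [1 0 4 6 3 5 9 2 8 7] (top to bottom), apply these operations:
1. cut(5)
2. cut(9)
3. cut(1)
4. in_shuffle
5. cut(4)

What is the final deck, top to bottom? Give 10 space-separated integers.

Answer: 4 2 6 8 3 7 1 5 0 9

Derivation:
After op 1 (cut(5)): [5 9 2 8 7 1 0 4 6 3]
After op 2 (cut(9)): [3 5 9 2 8 7 1 0 4 6]
After op 3 (cut(1)): [5 9 2 8 7 1 0 4 6 3]
After op 4 (in_shuffle): [1 5 0 9 4 2 6 8 3 7]
After op 5 (cut(4)): [4 2 6 8 3 7 1 5 0 9]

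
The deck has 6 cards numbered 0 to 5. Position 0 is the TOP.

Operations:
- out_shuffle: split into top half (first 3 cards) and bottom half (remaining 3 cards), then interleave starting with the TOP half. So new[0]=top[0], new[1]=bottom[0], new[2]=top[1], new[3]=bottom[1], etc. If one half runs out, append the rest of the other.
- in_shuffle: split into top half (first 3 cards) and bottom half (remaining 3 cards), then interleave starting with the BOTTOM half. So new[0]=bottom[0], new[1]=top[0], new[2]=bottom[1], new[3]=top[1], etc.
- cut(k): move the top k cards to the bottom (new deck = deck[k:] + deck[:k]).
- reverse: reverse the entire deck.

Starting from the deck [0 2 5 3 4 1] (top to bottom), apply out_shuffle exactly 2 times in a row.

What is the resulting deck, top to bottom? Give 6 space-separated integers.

After op 1 (out_shuffle): [0 3 2 4 5 1]
After op 2 (out_shuffle): [0 4 3 5 2 1]

Answer: 0 4 3 5 2 1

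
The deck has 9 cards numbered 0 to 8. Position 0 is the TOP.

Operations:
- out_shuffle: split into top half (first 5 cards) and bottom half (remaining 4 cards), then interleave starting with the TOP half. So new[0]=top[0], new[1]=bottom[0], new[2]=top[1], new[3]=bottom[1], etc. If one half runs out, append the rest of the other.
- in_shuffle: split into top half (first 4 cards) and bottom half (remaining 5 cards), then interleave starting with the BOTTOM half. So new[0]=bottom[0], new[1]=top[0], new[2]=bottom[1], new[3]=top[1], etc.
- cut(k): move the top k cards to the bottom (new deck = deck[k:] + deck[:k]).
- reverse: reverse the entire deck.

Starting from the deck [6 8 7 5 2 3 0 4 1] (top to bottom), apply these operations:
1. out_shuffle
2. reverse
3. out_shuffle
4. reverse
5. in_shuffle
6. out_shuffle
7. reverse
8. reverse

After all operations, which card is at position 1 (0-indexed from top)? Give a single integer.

Answer: 4

Derivation:
After op 1 (out_shuffle): [6 3 8 0 7 4 5 1 2]
After op 2 (reverse): [2 1 5 4 7 0 8 3 6]
After op 3 (out_shuffle): [2 0 1 8 5 3 4 6 7]
After op 4 (reverse): [7 6 4 3 5 8 1 0 2]
After op 5 (in_shuffle): [5 7 8 6 1 4 0 3 2]
After op 6 (out_shuffle): [5 4 7 0 8 3 6 2 1]
After op 7 (reverse): [1 2 6 3 8 0 7 4 5]
After op 8 (reverse): [5 4 7 0 8 3 6 2 1]
Position 1: card 4.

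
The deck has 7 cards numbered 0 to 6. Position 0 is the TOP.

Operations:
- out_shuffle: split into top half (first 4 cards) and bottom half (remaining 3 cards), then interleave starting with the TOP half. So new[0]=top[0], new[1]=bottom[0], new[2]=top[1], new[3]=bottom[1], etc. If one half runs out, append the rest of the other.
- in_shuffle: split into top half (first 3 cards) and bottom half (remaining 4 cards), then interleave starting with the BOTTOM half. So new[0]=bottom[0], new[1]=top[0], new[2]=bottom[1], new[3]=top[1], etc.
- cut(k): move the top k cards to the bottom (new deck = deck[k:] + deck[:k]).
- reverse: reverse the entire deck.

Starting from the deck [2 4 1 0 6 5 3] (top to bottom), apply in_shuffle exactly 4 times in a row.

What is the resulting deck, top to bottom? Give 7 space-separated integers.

Answer: 0 2 6 4 5 1 3

Derivation:
After op 1 (in_shuffle): [0 2 6 4 5 1 3]
After op 2 (in_shuffle): [4 0 5 2 1 6 3]
After op 3 (in_shuffle): [2 4 1 0 6 5 3]
After op 4 (in_shuffle): [0 2 6 4 5 1 3]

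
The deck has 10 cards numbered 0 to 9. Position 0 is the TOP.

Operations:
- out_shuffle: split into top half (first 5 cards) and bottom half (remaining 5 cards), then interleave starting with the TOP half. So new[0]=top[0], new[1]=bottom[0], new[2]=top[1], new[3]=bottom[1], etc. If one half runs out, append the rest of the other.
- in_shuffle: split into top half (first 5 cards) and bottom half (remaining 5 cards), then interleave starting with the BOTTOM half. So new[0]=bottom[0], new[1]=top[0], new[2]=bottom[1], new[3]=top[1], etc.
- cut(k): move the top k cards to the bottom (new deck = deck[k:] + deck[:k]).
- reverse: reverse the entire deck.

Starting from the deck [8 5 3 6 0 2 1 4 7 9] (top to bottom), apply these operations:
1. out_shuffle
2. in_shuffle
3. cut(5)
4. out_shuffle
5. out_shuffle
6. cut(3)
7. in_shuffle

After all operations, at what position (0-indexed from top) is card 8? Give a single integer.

Answer: 7

Derivation:
After op 1 (out_shuffle): [8 2 5 1 3 4 6 7 0 9]
After op 2 (in_shuffle): [4 8 6 2 7 5 0 1 9 3]
After op 3 (cut(5)): [5 0 1 9 3 4 8 6 2 7]
After op 4 (out_shuffle): [5 4 0 8 1 6 9 2 3 7]
After op 5 (out_shuffle): [5 6 4 9 0 2 8 3 1 7]
After op 6 (cut(3)): [9 0 2 8 3 1 7 5 6 4]
After op 7 (in_shuffle): [1 9 7 0 5 2 6 8 4 3]
Card 8 is at position 7.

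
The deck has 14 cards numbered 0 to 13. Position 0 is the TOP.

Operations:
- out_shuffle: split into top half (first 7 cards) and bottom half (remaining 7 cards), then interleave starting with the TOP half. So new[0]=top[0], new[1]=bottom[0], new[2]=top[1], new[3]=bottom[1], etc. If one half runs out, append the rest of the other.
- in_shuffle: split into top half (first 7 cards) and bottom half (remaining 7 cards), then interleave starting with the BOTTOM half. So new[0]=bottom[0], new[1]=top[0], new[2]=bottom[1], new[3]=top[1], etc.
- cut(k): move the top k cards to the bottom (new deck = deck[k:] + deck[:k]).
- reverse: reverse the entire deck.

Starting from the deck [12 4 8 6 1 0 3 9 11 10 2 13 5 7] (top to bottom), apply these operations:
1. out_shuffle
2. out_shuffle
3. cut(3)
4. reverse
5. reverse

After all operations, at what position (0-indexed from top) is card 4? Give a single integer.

After op 1 (out_shuffle): [12 9 4 11 8 10 6 2 1 13 0 5 3 7]
After op 2 (out_shuffle): [12 2 9 1 4 13 11 0 8 5 10 3 6 7]
After op 3 (cut(3)): [1 4 13 11 0 8 5 10 3 6 7 12 2 9]
After op 4 (reverse): [9 2 12 7 6 3 10 5 8 0 11 13 4 1]
After op 5 (reverse): [1 4 13 11 0 8 5 10 3 6 7 12 2 9]
Card 4 is at position 1.

Answer: 1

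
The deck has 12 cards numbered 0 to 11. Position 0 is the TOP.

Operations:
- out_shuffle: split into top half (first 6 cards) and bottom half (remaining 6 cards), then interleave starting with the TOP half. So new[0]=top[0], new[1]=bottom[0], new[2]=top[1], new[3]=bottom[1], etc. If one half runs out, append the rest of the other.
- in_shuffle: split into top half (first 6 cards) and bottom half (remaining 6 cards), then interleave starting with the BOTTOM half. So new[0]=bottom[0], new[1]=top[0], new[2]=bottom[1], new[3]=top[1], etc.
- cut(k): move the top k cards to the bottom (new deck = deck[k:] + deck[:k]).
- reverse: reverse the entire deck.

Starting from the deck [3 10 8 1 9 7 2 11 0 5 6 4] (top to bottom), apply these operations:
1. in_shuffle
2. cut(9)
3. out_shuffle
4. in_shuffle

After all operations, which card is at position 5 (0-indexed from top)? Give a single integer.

Answer: 4

Derivation:
After op 1 (in_shuffle): [2 3 11 10 0 8 5 1 6 9 4 7]
After op 2 (cut(9)): [9 4 7 2 3 11 10 0 8 5 1 6]
After op 3 (out_shuffle): [9 10 4 0 7 8 2 5 3 1 11 6]
After op 4 (in_shuffle): [2 9 5 10 3 4 1 0 11 7 6 8]
Position 5: card 4.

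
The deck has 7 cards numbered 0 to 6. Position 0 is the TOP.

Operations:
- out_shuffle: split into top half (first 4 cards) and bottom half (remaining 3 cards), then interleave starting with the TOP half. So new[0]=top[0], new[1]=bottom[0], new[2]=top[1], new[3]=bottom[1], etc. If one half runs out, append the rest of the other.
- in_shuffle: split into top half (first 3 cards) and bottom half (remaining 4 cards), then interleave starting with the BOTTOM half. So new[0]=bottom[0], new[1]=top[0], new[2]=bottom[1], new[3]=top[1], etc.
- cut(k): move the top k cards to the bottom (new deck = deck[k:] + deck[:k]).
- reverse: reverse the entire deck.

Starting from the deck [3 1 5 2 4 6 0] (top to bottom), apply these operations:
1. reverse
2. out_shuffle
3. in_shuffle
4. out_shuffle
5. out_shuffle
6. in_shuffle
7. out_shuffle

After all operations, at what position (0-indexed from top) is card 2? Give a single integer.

After op 1 (reverse): [0 6 4 2 5 1 3]
After op 2 (out_shuffle): [0 5 6 1 4 3 2]
After op 3 (in_shuffle): [1 0 4 5 3 6 2]
After op 4 (out_shuffle): [1 3 0 6 4 2 5]
After op 5 (out_shuffle): [1 4 3 2 0 5 6]
After op 6 (in_shuffle): [2 1 0 4 5 3 6]
After op 7 (out_shuffle): [2 5 1 3 0 6 4]
Card 2 is at position 0.

Answer: 0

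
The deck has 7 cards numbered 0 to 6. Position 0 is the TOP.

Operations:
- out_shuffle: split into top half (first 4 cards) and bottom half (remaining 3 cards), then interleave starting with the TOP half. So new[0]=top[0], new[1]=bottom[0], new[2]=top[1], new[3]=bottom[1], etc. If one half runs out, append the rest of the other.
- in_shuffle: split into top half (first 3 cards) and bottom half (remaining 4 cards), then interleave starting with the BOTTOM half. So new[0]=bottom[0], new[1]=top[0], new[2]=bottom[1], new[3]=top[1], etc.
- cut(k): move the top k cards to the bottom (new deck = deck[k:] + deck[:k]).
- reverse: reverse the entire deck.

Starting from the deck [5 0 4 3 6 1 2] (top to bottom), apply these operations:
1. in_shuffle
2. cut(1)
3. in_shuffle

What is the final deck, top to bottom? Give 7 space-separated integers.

After op 1 (in_shuffle): [3 5 6 0 1 4 2]
After op 2 (cut(1)): [5 6 0 1 4 2 3]
After op 3 (in_shuffle): [1 5 4 6 2 0 3]

Answer: 1 5 4 6 2 0 3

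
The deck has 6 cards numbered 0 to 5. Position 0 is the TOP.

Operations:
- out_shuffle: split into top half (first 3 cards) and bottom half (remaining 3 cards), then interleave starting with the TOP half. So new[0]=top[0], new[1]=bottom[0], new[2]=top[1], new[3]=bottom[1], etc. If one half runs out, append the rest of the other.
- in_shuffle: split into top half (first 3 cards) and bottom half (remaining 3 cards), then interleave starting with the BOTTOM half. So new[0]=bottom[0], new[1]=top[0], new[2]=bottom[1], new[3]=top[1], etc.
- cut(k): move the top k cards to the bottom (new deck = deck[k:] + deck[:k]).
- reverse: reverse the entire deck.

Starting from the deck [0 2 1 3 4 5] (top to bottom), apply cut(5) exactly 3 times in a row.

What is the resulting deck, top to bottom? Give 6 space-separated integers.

Answer: 3 4 5 0 2 1

Derivation:
After op 1 (cut(5)): [5 0 2 1 3 4]
After op 2 (cut(5)): [4 5 0 2 1 3]
After op 3 (cut(5)): [3 4 5 0 2 1]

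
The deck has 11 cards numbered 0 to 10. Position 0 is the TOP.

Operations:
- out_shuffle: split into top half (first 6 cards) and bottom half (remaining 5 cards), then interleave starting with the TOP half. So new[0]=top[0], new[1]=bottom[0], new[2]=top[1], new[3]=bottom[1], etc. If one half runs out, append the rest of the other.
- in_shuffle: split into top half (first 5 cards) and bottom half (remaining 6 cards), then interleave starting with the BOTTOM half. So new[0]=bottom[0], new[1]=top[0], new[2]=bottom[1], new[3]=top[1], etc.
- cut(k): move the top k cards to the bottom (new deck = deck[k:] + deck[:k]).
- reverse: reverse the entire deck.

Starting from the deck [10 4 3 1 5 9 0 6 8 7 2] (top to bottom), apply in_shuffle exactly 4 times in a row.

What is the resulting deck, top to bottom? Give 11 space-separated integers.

Answer: 8 0 5 3 10 7 6 9 1 4 2

Derivation:
After op 1 (in_shuffle): [9 10 0 4 6 3 8 1 7 5 2]
After op 2 (in_shuffle): [3 9 8 10 1 0 7 4 5 6 2]
After op 3 (in_shuffle): [0 3 7 9 4 8 5 10 6 1 2]
After op 4 (in_shuffle): [8 0 5 3 10 7 6 9 1 4 2]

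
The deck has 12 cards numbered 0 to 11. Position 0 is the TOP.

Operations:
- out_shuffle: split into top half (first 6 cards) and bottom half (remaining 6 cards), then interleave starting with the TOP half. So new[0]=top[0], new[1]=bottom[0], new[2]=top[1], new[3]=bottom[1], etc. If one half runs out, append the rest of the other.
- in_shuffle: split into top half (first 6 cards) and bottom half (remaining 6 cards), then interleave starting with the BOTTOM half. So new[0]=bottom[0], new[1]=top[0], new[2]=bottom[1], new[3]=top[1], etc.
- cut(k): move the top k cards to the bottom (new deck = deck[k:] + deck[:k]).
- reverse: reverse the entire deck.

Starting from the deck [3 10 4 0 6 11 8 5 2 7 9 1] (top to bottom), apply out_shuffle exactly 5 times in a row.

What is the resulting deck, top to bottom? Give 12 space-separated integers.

After op 1 (out_shuffle): [3 8 10 5 4 2 0 7 6 9 11 1]
After op 2 (out_shuffle): [3 0 8 7 10 6 5 9 4 11 2 1]
After op 3 (out_shuffle): [3 5 0 9 8 4 7 11 10 2 6 1]
After op 4 (out_shuffle): [3 7 5 11 0 10 9 2 8 6 4 1]
After op 5 (out_shuffle): [3 9 7 2 5 8 11 6 0 4 10 1]

Answer: 3 9 7 2 5 8 11 6 0 4 10 1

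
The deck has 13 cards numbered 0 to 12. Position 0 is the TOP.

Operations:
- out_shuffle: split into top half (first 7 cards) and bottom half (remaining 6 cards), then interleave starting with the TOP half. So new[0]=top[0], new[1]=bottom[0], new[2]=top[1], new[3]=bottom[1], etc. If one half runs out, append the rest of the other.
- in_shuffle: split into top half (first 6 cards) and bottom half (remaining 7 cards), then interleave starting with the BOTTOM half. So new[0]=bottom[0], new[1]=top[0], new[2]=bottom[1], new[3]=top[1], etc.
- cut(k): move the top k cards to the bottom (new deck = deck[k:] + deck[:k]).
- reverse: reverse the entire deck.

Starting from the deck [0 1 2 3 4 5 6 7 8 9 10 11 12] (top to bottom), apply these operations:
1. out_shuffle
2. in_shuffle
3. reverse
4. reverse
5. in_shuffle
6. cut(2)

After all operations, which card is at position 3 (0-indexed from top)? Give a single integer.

Answer: 10

Derivation:
After op 1 (out_shuffle): [0 7 1 8 2 9 3 10 4 11 5 12 6]
After op 2 (in_shuffle): [3 0 10 7 4 1 11 8 5 2 12 9 6]
After op 3 (reverse): [6 9 12 2 5 8 11 1 4 7 10 0 3]
After op 4 (reverse): [3 0 10 7 4 1 11 8 5 2 12 9 6]
After op 5 (in_shuffle): [11 3 8 0 5 10 2 7 12 4 9 1 6]
After op 6 (cut(2)): [8 0 5 10 2 7 12 4 9 1 6 11 3]
Position 3: card 10.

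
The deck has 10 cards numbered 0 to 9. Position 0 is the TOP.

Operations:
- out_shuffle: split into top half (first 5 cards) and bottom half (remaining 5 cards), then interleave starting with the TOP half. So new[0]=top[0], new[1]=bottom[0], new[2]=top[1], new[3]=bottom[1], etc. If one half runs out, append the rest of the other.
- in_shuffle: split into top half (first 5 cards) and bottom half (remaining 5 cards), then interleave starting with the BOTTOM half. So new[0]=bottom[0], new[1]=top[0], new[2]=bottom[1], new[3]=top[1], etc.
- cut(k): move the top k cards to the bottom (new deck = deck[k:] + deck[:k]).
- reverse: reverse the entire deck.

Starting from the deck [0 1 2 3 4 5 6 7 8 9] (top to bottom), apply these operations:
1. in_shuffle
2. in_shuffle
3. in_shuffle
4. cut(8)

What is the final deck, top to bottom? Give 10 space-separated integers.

After op 1 (in_shuffle): [5 0 6 1 7 2 8 3 9 4]
After op 2 (in_shuffle): [2 5 8 0 3 6 9 1 4 7]
After op 3 (in_shuffle): [6 2 9 5 1 8 4 0 7 3]
After op 4 (cut(8)): [7 3 6 2 9 5 1 8 4 0]

Answer: 7 3 6 2 9 5 1 8 4 0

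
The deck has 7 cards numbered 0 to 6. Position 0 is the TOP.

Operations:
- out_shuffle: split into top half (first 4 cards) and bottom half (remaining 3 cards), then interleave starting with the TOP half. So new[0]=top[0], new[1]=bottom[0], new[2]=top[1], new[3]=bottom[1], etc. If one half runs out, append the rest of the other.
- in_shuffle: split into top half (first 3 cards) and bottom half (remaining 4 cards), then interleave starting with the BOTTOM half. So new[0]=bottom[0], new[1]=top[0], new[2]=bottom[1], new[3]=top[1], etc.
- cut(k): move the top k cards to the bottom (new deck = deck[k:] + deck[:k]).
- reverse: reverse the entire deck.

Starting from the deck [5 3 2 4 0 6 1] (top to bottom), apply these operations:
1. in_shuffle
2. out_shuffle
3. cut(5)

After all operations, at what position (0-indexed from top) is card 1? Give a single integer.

Answer: 0

Derivation:
After op 1 (in_shuffle): [4 5 0 3 6 2 1]
After op 2 (out_shuffle): [4 6 5 2 0 1 3]
After op 3 (cut(5)): [1 3 4 6 5 2 0]
Card 1 is at position 0.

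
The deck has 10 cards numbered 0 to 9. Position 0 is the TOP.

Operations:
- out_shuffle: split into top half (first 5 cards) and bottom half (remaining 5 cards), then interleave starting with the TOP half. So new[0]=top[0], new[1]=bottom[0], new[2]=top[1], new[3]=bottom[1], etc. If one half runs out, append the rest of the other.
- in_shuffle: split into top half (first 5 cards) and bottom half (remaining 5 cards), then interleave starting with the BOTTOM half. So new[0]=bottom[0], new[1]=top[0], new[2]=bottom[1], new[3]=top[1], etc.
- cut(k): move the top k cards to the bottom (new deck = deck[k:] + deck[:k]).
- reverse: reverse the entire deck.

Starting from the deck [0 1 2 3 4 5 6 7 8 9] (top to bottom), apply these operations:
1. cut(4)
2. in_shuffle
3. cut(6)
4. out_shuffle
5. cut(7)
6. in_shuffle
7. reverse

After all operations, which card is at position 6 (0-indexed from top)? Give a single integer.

Answer: 9

Derivation:
After op 1 (cut(4)): [4 5 6 7 8 9 0 1 2 3]
After op 2 (in_shuffle): [9 4 0 5 1 6 2 7 3 8]
After op 3 (cut(6)): [2 7 3 8 9 4 0 5 1 6]
After op 4 (out_shuffle): [2 4 7 0 3 5 8 1 9 6]
After op 5 (cut(7)): [1 9 6 2 4 7 0 3 5 8]
After op 6 (in_shuffle): [7 1 0 9 3 6 5 2 8 4]
After op 7 (reverse): [4 8 2 5 6 3 9 0 1 7]
Position 6: card 9.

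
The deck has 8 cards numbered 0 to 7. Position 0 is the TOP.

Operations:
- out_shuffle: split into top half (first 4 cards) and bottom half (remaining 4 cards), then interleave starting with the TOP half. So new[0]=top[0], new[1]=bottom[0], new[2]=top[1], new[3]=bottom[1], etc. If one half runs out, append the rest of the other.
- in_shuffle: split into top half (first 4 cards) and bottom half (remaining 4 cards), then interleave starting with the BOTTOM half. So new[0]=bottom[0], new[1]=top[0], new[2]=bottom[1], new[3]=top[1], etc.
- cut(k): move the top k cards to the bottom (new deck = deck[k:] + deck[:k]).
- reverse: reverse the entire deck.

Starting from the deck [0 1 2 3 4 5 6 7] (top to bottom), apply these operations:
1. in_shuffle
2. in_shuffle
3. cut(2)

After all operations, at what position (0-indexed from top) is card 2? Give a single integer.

Answer: 0

Derivation:
After op 1 (in_shuffle): [4 0 5 1 6 2 7 3]
After op 2 (in_shuffle): [6 4 2 0 7 5 3 1]
After op 3 (cut(2)): [2 0 7 5 3 1 6 4]
Card 2 is at position 0.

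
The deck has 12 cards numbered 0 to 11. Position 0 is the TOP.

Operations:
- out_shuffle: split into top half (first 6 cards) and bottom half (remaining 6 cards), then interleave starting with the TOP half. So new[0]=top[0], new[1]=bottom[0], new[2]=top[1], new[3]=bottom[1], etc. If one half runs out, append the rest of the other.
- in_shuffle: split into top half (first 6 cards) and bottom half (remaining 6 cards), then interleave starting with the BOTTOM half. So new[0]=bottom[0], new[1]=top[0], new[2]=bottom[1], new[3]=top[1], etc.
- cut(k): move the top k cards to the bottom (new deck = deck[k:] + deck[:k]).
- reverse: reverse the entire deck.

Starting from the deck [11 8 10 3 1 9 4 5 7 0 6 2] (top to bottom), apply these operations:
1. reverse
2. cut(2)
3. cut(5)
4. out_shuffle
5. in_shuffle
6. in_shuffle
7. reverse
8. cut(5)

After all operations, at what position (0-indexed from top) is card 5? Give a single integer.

Answer: 1

Derivation:
After op 1 (reverse): [2 6 0 7 5 4 9 1 3 10 8 11]
After op 2 (cut(2)): [0 7 5 4 9 1 3 10 8 11 2 6]
After op 3 (cut(5)): [1 3 10 8 11 2 6 0 7 5 4 9]
After op 4 (out_shuffle): [1 6 3 0 10 7 8 5 11 4 2 9]
After op 5 (in_shuffle): [8 1 5 6 11 3 4 0 2 10 9 7]
After op 6 (in_shuffle): [4 8 0 1 2 5 10 6 9 11 7 3]
After op 7 (reverse): [3 7 11 9 6 10 5 2 1 0 8 4]
After op 8 (cut(5)): [10 5 2 1 0 8 4 3 7 11 9 6]
Card 5 is at position 1.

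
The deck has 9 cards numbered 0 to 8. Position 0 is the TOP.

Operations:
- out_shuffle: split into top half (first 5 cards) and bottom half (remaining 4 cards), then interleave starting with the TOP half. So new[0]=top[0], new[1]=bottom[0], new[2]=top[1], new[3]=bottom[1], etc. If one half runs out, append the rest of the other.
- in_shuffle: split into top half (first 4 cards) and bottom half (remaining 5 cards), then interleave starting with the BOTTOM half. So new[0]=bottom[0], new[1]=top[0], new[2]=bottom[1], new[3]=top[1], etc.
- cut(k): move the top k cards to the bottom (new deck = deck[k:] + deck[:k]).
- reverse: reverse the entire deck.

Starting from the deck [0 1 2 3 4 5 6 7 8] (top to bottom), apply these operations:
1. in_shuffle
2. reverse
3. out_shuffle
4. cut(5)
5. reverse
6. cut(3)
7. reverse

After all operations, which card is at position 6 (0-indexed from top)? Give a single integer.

Answer: 6

Derivation:
After op 1 (in_shuffle): [4 0 5 1 6 2 7 3 8]
After op 2 (reverse): [8 3 7 2 6 1 5 0 4]
After op 3 (out_shuffle): [8 1 3 5 7 0 2 4 6]
After op 4 (cut(5)): [0 2 4 6 8 1 3 5 7]
After op 5 (reverse): [7 5 3 1 8 6 4 2 0]
After op 6 (cut(3)): [1 8 6 4 2 0 7 5 3]
After op 7 (reverse): [3 5 7 0 2 4 6 8 1]
Position 6: card 6.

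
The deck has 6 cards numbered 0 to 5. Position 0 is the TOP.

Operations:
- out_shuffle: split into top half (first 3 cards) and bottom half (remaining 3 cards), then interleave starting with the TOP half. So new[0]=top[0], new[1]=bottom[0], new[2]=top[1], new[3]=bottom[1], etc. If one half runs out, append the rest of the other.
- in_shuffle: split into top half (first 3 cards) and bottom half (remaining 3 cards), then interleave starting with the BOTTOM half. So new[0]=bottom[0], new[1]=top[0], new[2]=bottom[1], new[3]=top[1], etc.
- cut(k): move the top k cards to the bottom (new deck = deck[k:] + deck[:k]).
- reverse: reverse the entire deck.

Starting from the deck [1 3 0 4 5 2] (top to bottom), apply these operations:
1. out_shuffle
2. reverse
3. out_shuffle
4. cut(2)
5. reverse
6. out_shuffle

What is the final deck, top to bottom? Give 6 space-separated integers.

After op 1 (out_shuffle): [1 4 3 5 0 2]
After op 2 (reverse): [2 0 5 3 4 1]
After op 3 (out_shuffle): [2 3 0 4 5 1]
After op 4 (cut(2)): [0 4 5 1 2 3]
After op 5 (reverse): [3 2 1 5 4 0]
After op 6 (out_shuffle): [3 5 2 4 1 0]

Answer: 3 5 2 4 1 0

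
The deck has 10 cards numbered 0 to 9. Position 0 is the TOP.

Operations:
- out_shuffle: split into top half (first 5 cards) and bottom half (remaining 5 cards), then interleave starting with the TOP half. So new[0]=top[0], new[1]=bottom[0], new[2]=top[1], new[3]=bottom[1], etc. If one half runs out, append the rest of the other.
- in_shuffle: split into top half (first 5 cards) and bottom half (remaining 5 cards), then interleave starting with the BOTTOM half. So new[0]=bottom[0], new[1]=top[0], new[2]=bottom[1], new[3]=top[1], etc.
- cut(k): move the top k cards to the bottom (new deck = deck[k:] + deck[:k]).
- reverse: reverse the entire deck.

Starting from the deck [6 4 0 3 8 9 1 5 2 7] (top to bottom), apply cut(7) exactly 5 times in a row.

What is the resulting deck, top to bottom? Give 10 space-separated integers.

Answer: 9 1 5 2 7 6 4 0 3 8

Derivation:
After op 1 (cut(7)): [5 2 7 6 4 0 3 8 9 1]
After op 2 (cut(7)): [8 9 1 5 2 7 6 4 0 3]
After op 3 (cut(7)): [4 0 3 8 9 1 5 2 7 6]
After op 4 (cut(7)): [2 7 6 4 0 3 8 9 1 5]
After op 5 (cut(7)): [9 1 5 2 7 6 4 0 3 8]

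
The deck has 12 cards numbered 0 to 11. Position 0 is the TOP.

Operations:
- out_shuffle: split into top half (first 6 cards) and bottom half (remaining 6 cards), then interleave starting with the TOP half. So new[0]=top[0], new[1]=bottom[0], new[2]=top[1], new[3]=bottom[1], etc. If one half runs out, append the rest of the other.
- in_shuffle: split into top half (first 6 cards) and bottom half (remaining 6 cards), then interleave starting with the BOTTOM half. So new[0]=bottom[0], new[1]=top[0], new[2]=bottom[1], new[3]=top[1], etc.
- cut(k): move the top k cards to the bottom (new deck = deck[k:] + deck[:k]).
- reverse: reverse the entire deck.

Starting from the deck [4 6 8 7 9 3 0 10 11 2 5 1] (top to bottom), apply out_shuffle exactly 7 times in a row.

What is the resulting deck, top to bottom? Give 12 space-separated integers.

Answer: 4 11 3 8 5 10 9 6 2 0 7 1

Derivation:
After op 1 (out_shuffle): [4 0 6 10 8 11 7 2 9 5 3 1]
After op 2 (out_shuffle): [4 7 0 2 6 9 10 5 8 3 11 1]
After op 3 (out_shuffle): [4 10 7 5 0 8 2 3 6 11 9 1]
After op 4 (out_shuffle): [4 2 10 3 7 6 5 11 0 9 8 1]
After op 5 (out_shuffle): [4 5 2 11 10 0 3 9 7 8 6 1]
After op 6 (out_shuffle): [4 3 5 9 2 7 11 8 10 6 0 1]
After op 7 (out_shuffle): [4 11 3 8 5 10 9 6 2 0 7 1]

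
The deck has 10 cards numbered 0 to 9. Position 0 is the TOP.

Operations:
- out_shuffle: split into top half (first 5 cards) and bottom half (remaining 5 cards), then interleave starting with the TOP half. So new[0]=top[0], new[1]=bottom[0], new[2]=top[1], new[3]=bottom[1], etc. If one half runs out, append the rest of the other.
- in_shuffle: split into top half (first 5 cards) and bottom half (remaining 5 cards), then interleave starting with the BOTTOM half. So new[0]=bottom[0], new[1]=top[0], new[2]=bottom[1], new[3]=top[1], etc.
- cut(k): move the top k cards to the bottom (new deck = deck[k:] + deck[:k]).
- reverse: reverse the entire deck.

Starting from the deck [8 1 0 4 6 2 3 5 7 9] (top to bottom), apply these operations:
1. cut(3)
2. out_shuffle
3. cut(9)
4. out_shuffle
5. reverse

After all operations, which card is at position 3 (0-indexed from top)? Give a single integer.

Answer: 6

Derivation:
After op 1 (cut(3)): [4 6 2 3 5 7 9 8 1 0]
After op 2 (out_shuffle): [4 7 6 9 2 8 3 1 5 0]
After op 3 (cut(9)): [0 4 7 6 9 2 8 3 1 5]
After op 4 (out_shuffle): [0 2 4 8 7 3 6 1 9 5]
After op 5 (reverse): [5 9 1 6 3 7 8 4 2 0]
Position 3: card 6.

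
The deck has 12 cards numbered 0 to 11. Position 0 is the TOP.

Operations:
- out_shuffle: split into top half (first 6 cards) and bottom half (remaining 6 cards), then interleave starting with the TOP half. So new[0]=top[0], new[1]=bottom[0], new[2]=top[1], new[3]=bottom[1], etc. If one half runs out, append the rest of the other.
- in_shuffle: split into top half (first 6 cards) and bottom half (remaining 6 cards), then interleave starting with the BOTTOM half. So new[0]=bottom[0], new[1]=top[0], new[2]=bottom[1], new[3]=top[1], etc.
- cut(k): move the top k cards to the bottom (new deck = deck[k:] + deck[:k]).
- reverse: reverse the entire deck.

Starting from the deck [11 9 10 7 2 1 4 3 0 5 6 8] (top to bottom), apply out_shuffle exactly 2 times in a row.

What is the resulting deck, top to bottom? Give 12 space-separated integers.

Answer: 11 7 4 5 9 2 3 6 10 1 0 8

Derivation:
After op 1 (out_shuffle): [11 4 9 3 10 0 7 5 2 6 1 8]
After op 2 (out_shuffle): [11 7 4 5 9 2 3 6 10 1 0 8]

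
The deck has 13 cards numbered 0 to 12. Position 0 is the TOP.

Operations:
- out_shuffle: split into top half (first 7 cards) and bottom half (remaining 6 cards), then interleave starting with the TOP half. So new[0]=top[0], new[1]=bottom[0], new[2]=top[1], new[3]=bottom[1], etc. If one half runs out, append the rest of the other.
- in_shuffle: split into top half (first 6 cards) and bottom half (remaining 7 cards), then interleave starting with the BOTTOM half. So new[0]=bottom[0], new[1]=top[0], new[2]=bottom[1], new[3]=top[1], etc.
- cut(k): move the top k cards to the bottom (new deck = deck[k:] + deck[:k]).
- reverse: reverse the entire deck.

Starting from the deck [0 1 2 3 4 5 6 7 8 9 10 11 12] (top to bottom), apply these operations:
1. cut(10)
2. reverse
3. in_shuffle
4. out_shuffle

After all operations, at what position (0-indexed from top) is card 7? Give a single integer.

Answer: 10

Derivation:
After op 1 (cut(10)): [10 11 12 0 1 2 3 4 5 6 7 8 9]
After op 2 (reverse): [9 8 7 6 5 4 3 2 1 0 12 11 10]
After op 3 (in_shuffle): [3 9 2 8 1 7 0 6 12 5 11 4 10]
After op 4 (out_shuffle): [3 6 9 12 2 5 8 11 1 4 7 10 0]
Card 7 is at position 10.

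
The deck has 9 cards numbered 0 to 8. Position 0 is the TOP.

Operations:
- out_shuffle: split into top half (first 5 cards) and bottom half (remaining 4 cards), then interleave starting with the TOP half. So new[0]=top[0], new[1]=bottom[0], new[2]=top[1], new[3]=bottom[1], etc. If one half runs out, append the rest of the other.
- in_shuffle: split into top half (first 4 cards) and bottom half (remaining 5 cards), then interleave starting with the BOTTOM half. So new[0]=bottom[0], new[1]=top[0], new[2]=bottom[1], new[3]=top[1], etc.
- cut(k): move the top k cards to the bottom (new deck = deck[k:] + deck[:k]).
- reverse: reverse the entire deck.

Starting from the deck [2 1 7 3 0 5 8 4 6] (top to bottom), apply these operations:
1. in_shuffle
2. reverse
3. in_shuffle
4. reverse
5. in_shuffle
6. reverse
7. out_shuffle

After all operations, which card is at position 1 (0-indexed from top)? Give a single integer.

Answer: 7

Derivation:
After op 1 (in_shuffle): [0 2 5 1 8 7 4 3 6]
After op 2 (reverse): [6 3 4 7 8 1 5 2 0]
After op 3 (in_shuffle): [8 6 1 3 5 4 2 7 0]
After op 4 (reverse): [0 7 2 4 5 3 1 6 8]
After op 5 (in_shuffle): [5 0 3 7 1 2 6 4 8]
After op 6 (reverse): [8 4 6 2 1 7 3 0 5]
After op 7 (out_shuffle): [8 7 4 3 6 0 2 5 1]
Position 1: card 7.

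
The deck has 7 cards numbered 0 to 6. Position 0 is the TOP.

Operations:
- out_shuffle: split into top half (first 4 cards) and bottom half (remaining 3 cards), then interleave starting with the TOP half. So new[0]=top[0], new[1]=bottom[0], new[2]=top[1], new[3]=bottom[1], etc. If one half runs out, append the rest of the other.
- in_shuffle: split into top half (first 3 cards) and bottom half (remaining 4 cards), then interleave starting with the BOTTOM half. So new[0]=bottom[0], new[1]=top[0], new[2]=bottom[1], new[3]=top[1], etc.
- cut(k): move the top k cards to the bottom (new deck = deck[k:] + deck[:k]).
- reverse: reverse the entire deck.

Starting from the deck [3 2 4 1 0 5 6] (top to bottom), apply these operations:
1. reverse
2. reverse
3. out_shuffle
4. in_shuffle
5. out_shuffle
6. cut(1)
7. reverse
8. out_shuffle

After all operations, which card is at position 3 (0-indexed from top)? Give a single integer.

Answer: 3

Derivation:
After op 1 (reverse): [6 5 0 1 4 2 3]
After op 2 (reverse): [3 2 4 1 0 5 6]
After op 3 (out_shuffle): [3 0 2 5 4 6 1]
After op 4 (in_shuffle): [5 3 4 0 6 2 1]
After op 5 (out_shuffle): [5 6 3 2 4 1 0]
After op 6 (cut(1)): [6 3 2 4 1 0 5]
After op 7 (reverse): [5 0 1 4 2 3 6]
After op 8 (out_shuffle): [5 2 0 3 1 6 4]
Position 3: card 3.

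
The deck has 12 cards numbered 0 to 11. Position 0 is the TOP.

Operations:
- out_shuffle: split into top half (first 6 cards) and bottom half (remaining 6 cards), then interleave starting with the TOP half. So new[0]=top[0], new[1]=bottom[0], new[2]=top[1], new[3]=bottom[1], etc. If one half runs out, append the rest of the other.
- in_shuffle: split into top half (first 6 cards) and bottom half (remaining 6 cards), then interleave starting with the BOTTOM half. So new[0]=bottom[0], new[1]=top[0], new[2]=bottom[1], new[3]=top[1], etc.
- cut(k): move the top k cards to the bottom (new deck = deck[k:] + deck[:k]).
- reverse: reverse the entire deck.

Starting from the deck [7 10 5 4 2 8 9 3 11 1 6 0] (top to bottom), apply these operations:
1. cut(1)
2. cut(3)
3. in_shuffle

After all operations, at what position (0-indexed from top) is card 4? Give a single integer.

After op 1 (cut(1)): [10 5 4 2 8 9 3 11 1 6 0 7]
After op 2 (cut(3)): [2 8 9 3 11 1 6 0 7 10 5 4]
After op 3 (in_shuffle): [6 2 0 8 7 9 10 3 5 11 4 1]
Card 4 is at position 10.

Answer: 10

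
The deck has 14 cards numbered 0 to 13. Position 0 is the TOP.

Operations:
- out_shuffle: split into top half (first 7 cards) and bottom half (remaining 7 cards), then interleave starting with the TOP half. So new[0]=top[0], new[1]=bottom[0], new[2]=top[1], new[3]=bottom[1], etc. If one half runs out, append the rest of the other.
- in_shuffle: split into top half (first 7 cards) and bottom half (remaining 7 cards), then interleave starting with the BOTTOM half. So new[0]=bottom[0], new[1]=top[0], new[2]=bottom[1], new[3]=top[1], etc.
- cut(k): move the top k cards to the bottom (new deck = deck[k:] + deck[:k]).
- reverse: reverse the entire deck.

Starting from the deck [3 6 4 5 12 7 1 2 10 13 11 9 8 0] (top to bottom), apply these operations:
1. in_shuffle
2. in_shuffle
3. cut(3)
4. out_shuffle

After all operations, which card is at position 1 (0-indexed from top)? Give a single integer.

Answer: 0

Derivation:
After op 1 (in_shuffle): [2 3 10 6 13 4 11 5 9 12 8 7 0 1]
After op 2 (in_shuffle): [5 2 9 3 12 10 8 6 7 13 0 4 1 11]
After op 3 (cut(3)): [3 12 10 8 6 7 13 0 4 1 11 5 2 9]
After op 4 (out_shuffle): [3 0 12 4 10 1 8 11 6 5 7 2 13 9]
Position 1: card 0.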